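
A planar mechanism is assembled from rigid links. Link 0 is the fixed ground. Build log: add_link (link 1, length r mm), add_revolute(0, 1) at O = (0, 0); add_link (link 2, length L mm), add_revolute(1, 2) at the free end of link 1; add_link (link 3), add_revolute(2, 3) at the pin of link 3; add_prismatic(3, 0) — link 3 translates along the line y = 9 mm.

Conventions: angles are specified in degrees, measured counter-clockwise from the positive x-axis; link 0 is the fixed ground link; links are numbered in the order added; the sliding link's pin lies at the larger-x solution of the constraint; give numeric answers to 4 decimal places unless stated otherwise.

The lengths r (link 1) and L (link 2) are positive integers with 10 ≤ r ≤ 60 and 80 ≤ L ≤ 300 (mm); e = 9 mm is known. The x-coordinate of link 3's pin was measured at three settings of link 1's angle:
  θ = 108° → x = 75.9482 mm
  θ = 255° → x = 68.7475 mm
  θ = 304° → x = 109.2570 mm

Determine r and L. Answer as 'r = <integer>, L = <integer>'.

constraint per measurement: (x − r cos θ)² + (r sin θ − e)² = L²
subtracting the θ₁ and θ₂ equations cancels the r² and L² terms:
r = (x₁² − x₂²) / (2[(x₁cos θ₁ + e sin θ₁) − (x₂cos θ₂ + e sin θ₂)]) = 45.0002 → r = 45
L² = (x₁ − r cos θ₁)² + (r sin θ₁ − e)² = 9216.0089 → L = 96.0000 → L = 96
check at θ₃=304°: x = 109.2570 (printed 109.2570) ✓

r = 45, L = 96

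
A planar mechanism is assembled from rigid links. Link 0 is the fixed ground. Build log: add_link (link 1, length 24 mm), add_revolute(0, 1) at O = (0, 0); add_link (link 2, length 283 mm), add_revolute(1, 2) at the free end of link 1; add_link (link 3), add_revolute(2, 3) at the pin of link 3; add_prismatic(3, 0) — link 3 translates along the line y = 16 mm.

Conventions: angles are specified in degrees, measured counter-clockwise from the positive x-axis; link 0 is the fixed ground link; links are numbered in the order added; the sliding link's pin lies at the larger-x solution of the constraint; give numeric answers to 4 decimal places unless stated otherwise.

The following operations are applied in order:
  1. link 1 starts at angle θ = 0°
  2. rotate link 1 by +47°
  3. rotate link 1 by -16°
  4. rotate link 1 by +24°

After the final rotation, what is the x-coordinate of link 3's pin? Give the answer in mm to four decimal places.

geometry: r = 24 mm, L = 283 mm, e = 16 mm; θ starts at 0°
rotate link 1 by +47°: θ ← 0° +47° = 47°
rotate link 1 by -16°: θ ← 47° -16° = 31°
rotate link 1 by +24°: θ ← 31° +24° = 55°
crank pin P = (r cos θ, r sin θ) = (13.765834, 19.659649)
h = r sin θ − e = 19.659649 − 16 = 3.659649
x = r cos θ + √(L² − h²) = 13.765834 + 282.976336 = 296.742171

296.7422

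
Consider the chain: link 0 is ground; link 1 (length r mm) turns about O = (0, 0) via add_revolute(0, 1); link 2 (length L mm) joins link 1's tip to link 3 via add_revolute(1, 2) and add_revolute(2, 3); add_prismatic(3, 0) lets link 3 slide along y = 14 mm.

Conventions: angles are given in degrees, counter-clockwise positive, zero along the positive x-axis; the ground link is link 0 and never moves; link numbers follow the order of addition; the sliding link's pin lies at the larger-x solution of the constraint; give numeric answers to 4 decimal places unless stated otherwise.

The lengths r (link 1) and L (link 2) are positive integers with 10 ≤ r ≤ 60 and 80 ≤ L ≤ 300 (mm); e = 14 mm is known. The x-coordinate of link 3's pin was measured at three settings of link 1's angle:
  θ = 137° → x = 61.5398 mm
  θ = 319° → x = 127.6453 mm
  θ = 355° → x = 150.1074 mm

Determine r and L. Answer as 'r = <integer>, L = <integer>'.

constraint per measurement: (x − r cos θ)² + (r sin θ − e)² = L²
subtracting the θ₁ and θ₂ equations cancels the r² and L² terms:
r = (x₁² − x₂²) / (2[(x₁cos θ₁ + e sin θ₁) − (x₂cos θ₂ + e sin θ₂)]) = 50.9999 → r = 51
L² = (x₁ − r cos θ₁)² + (r sin θ₁ − e)² = 10201.0041 → L = 101.0000 → L = 101
check at θ₃=355°: x = 150.1074 (printed 150.1074) ✓

r = 51, L = 101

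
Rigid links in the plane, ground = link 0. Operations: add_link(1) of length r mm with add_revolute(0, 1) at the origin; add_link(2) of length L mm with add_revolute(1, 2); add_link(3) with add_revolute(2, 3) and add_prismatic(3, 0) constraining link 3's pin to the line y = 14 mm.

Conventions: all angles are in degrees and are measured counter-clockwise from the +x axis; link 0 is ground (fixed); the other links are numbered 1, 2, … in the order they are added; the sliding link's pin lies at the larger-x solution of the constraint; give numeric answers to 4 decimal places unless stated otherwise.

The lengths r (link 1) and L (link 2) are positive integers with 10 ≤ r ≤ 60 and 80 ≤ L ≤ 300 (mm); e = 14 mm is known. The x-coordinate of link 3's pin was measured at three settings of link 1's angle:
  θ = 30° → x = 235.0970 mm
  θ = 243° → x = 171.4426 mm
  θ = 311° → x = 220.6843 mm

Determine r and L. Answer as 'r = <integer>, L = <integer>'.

constraint per measurement: (x − r cos θ)² + (r sin θ − e)² = L²
subtracting the θ₁ and θ₂ equations cancels the r² and L² terms:
r = (x₁² − x₂²) / (2[(x₁cos θ₁ + e sin θ₁) − (x₂cos θ₂ + e sin θ₂)]) = 43.0000 → r = 43
L² = (x₁ − r cos θ₁)² + (r sin θ₁ − e)² = 39204.0016 → L = 198.0000 → L = 198
check at θ₃=311°: x = 220.6843 (printed 220.6843) ✓

r = 43, L = 198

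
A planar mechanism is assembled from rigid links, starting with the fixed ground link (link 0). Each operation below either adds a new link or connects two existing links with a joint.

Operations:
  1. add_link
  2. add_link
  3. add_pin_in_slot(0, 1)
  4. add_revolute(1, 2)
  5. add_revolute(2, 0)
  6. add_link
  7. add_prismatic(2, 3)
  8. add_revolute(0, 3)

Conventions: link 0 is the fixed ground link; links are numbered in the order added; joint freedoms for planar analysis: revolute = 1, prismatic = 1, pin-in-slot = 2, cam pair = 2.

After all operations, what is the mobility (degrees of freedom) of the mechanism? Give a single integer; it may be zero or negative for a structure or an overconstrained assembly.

(L,J1,J2)=(1,0,0); link0 fixed
link1: (2,0,0)
link2: (3,0,0)
PS 0-1 [J2]: (3,0,1)
R 1-2 [J1]: (3,1,1)
R 2-0 [J1]: (3,2,1)
link3: (4,2,1)
P 2-3 [J1]: (4,3,1)
R 0-3 [J1]: (4,4,1)
Grübler: 3·3 − 2·4 − 1 = 0

M = 0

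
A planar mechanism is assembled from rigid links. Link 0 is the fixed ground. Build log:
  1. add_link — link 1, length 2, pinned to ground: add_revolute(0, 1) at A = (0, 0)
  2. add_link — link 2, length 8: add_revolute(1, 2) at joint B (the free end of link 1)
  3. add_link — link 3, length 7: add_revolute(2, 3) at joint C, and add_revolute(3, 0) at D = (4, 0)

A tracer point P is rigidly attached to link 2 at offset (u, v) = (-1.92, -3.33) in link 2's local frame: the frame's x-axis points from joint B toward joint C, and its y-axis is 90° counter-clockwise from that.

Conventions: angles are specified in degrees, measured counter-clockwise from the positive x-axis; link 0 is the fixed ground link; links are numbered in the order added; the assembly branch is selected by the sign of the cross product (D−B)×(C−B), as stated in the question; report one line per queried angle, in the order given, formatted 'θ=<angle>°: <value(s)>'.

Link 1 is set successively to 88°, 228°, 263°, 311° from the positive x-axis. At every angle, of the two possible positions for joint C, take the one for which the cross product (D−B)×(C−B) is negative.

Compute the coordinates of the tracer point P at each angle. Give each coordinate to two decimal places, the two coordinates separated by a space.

A=(0,0), D=(4.00,0)
θ=88°: B = A + 2.00·(cos88°, sin88°) = (0.0698, 1.9988)
θ=88°: |BD| = 4.4093
θ=88°: circle(B,8.00) ∩ circle(D,7.00): a=3.9056, h=6.9819
θ=88°:   candidates: C₊=(6.7160,6.4516) cross=30.785; C₋=(0.3861,-5.9950) cross=-30.785
θ=88°:   branch - wants cross < 0 → take C=(0.3861,-5.9950) (cross=-30.785)
θ=88°: ex = (C−B)/|BC| = (0.0395,-0.9992); ey = (0.9992,0.0395)
θ=88°: P = B + -1.92·ex + -3.33·ey = (-3.3335,3.7856)
θ=228°: B = A + 2.00·(cos228°, sin228°) = (-1.3383, -1.4863)
θ=228°: |BD| = 5.5413
θ=228°: circle(B,8.00) ∩ circle(D,7.00): a=4.1241, h=6.8550
θ=228°:   candidates: C₊=(0.7961,6.2237) cross=37.986; C₋=(4.4734,-6.9840) cross=-37.986
θ=228°:   branch - wants cross < 0 → take C=(4.4734,-6.9840) (cross=-37.986)
θ=228°: ex = (C−B)/|BC| = (0.7265,-0.6872); ey = (0.6872,0.7265)
θ=228°: P = B + -1.92·ex + -3.33·ey = (-5.0215,-2.5860)
θ=263°: B = A + 2.00·(cos263°, sin263°) = (-0.2437, -1.9851)
θ=263°: |BD| = 4.6851
θ=263°: circle(B,8.00) ∩ circle(D,7.00): a=3.9434, h=6.9606
θ=263°:   candidates: C₊=(0.3789,5.9906) cross=32.611; C₋=(6.2774,-6.6192) cross=-32.611
θ=263°:   branch - wants cross < 0 → take C=(6.2774,-6.6192) (cross=-32.611)
θ=263°: ex = (C−B)/|BC| = (0.8151,-0.5793); ey = (0.5793,0.8151)
θ=263°: P = B + -1.92·ex + -3.33·ey = (-3.7377,-3.5873)
θ=311°: B = A + 2.00·(cos311°, sin311°) = (1.3121, -1.5094)
θ=311°: |BD| = 3.0827
θ=311°: circle(B,8.00) ∩ circle(D,7.00): a=3.9743, h=6.9430
θ=311°:   candidates: C₊=(1.3778,6.4903) cross=21.403; C₋=(8.1770,-5.6172) cross=-21.403
θ=311°:   branch - wants cross < 0 → take C=(8.1770,-5.6172) (cross=-21.403)
θ=311°: ex = (C−B)/|BC| = (0.8581,-0.5135); ey = (0.5135,0.8581)
θ=311°: P = B + -1.92·ex + -3.33·ey = (-2.0453,-3.3810)

θ=88°: -3.33 3.79
θ=228°: -5.02 -2.59
θ=263°: -3.74 -3.59
θ=311°: -2.05 -3.38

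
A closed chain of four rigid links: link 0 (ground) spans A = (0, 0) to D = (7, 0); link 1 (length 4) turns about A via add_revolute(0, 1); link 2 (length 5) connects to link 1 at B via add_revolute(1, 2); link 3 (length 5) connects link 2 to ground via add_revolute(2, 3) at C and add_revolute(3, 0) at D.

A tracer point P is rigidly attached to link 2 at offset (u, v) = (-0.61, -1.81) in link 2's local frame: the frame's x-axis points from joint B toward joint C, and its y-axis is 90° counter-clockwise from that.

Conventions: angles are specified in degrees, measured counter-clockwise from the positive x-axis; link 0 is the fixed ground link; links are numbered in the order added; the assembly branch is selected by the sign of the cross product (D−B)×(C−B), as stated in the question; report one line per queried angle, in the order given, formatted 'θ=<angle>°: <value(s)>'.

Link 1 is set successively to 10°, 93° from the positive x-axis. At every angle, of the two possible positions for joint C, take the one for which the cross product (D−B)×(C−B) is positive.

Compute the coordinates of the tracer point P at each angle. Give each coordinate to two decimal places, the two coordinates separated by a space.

A=(0,0), D=(7.00,0)
θ=10°: B = A + 4.00·(cos10°, sin10°) = (3.9392, 0.6946)
θ=10°: |BD| = 3.1386
θ=10°: circle(B,5.00) ∩ circle(D,5.00): a=1.5693, h=4.7473
θ=10°:   candidates: C₊=(6.5202,4.9769) cross=14.900; C₋=(4.4190,-4.2823) cross=-14.900
θ=10°:   branch + wants cross > 0 → take C=(6.5202,4.9769) (cross=14.900)
θ=10°: ex = (C−B)/|BC| = (0.5162,0.8565); ey = (-0.8565,0.5162)
θ=10°: P = B + -0.61·ex + -1.81·ey = (5.1746,-0.7622)
θ=93°: B = A + 4.00·(cos93°, sin93°) = (-0.2093, 3.9945)
θ=93°: |BD| = 8.2420
θ=93°: circle(B,5.00) ∩ circle(D,5.00): a=4.1210, h=2.8315
θ=93°:   candidates: C₊=(4.7676,4.4740) cross=23.337; C₋=(2.0230,-0.4795) cross=-23.337
θ=93°:   branch + wants cross > 0 → take C=(4.7676,4.4740) (cross=23.337)
θ=93°: ex = (C−B)/|BC| = (0.9954,0.0959); ey = (-0.0959,0.9954)
θ=93°: P = B + -0.61·ex + -1.81·ey = (-0.6430,2.1344)

θ=10°: 5.17 -0.76
θ=93°: -0.64 2.13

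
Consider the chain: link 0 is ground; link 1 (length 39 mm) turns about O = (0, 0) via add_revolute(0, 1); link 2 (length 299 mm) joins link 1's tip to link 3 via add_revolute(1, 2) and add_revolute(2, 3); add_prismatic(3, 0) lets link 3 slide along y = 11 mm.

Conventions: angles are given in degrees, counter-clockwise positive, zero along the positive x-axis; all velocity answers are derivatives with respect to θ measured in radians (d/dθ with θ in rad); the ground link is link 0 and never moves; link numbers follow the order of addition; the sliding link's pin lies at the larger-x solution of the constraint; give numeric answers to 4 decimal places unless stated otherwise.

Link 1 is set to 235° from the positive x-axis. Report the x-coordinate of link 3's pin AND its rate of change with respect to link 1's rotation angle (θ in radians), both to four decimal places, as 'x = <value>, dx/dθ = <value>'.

geometry: r = 39 mm, L = 299 mm, e = 11 mm
crank pin P = (r cos θ, r sin θ) = (-22.369481, -31.946930)
h = r sin θ − e = -31.946930 − 11 = -42.946930
x = r cos θ + √(L² − h²) = -22.369481 + 295.899580 = 273.530099
dx/dθ = −r sin θ − h·r cos θ/√(L² − h²) (θ in radians; h = -42.946930) = 28.700218

x = 273.5301, dx/dθ = 28.7002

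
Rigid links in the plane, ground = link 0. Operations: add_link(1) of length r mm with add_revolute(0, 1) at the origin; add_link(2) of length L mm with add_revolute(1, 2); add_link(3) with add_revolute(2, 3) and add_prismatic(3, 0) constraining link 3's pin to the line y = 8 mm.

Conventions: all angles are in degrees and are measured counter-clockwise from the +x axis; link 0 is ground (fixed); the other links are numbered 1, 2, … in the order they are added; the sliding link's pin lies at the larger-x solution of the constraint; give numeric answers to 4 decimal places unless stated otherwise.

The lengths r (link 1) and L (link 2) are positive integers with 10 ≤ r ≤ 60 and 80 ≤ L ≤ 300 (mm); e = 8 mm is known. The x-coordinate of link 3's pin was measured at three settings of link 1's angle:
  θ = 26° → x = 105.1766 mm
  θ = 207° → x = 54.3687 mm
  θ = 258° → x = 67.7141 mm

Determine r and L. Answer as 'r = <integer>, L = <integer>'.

constraint per measurement: (x − r cos θ)² + (r sin θ − e)² = L²
subtracting the θ₁ and θ₂ equations cancels the r² and L² terms:
r = (x₁² − x₂²) / (2[(x₁cos θ₁ + e sin θ₁) − (x₂cos θ₂ + e sin θ₂)]) = 27.0000 → r = 27
L² = (x₁ − r cos θ₁)² + (r sin θ₁ − e)² = 6561.0074 → L = 81.0000 → L = 81
check at θ₃=258°: x = 67.7141 (printed 67.7141) ✓

r = 27, L = 81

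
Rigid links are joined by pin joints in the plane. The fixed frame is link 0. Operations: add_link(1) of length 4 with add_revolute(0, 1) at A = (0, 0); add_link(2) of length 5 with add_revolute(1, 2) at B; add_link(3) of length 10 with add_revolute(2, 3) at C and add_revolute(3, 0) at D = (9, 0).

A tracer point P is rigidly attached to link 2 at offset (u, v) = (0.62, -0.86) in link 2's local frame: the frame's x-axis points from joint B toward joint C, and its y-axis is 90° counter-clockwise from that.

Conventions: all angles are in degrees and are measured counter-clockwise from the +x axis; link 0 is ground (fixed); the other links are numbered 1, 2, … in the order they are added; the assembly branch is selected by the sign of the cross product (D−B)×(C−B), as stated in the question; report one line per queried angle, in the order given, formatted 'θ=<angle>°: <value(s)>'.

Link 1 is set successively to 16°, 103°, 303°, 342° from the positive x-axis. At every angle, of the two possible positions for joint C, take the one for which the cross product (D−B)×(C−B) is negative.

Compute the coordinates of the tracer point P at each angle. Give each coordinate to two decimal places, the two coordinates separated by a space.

A=(0,0), D=(9.00,0)
θ=16°: B = A + 4.00·(cos16°, sin16°) = (3.8450, 1.1025)
θ=16°: |BD| = 5.2715
θ=16°: circle(B,5.00) ∩ circle(D,10.00): a=-4.4779, h=2.2245
θ=16°:   candidates: C₊=(-0.0686,4.2144) cross=11.727; C₋=(-0.9991,-0.1362) cross=-11.727
θ=16°:   branch - wants cross < 0 → take C=(-0.9991,-0.1362) (cross=-11.727)
θ=16°: ex = (C−B)/|BC| = (-0.9688,-0.2478); ey = (0.2478,-0.9688)
θ=16°: P = B + 0.62·ex + -0.86·ey = (3.0313,1.7821)
θ=103°: B = A + 4.00·(cos103°, sin103°) = (-0.8998, 3.8975)
θ=103°: |BD| = 10.6394
θ=103°: circle(B,5.00) ∩ circle(D,10.00): a=1.7951, h=4.6667
θ=103°:   candidates: C₊=(2.4800,7.5822) cross=49.650; C₋=(-0.9391,-1.1024) cross=-49.650
θ=103°:   branch - wants cross < 0 → take C=(-0.9391,-1.1024) (cross=-49.650)
θ=103°: ex = (C−B)/|BC| = (-0.0078,-1.0000); ey = (1.0000,-0.0078)
θ=103°: P = B + 0.62·ex + -0.86·ey = (-1.7646,3.2843)
θ=303°: B = A + 4.00·(cos303°, sin303°) = (2.1786, -3.3547)
θ=303°: |BD| = 7.6017
θ=303°: circle(B,5.00) ∩ circle(D,10.00): a=-1.1322, h=4.8701
θ=303°:   candidates: C₊=(-0.9867,0.5159) cross=37.021; C₋=(3.3117,-8.2246) cross=-37.021
θ=303°:   branch - wants cross < 0 → take C=(3.3117,-8.2246) (cross=-37.021)
θ=303°: ex = (C−B)/|BC| = (0.2266,-0.9740); ey = (0.9740,0.2266)
θ=303°: P = B + 0.62·ex + -0.86·ey = (1.4814,-4.1535)
θ=342°: B = A + 4.00·(cos342°, sin342°) = (3.8042, -1.2361)
θ=342°: |BD| = 5.3408
θ=342°: circle(B,5.00) ∩ circle(D,10.00): a=-4.3511, h=2.4634
θ=342°:   candidates: C₊=(-0.9988,0.1534) cross=13.156; C₋=(0.1414,-4.6396) cross=-13.156
θ=342°:   branch - wants cross < 0 → take C=(0.1414,-4.6396) (cross=-13.156)
θ=342°: ex = (C−B)/|BC| = (-0.7326,-0.6807); ey = (0.6807,-0.7326)
θ=342°: P = B + 0.62·ex + -0.86·ey = (2.7646,-1.0281)

θ=16°: 3.03 1.78
θ=103°: -1.76 3.28
θ=303°: 1.48 -4.15
θ=342°: 2.76 -1.03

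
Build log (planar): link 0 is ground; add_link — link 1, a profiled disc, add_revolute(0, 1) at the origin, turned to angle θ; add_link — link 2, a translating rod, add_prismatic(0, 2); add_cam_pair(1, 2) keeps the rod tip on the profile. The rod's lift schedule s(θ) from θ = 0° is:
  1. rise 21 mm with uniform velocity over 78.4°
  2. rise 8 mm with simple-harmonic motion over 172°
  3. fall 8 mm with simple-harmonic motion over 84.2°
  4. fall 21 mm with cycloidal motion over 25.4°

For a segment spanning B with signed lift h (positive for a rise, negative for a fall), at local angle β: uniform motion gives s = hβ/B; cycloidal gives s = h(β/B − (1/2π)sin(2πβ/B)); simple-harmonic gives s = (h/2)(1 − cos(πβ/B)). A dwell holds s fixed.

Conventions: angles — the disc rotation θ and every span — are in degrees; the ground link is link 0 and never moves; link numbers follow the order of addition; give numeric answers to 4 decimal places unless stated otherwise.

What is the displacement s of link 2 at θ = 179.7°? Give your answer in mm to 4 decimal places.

seg 1 [0°–78.4°] uniform, h=21: full span → s += 21 → s = 21.0000
seg 2 [78.4°–250.4°] simple-harmonic, h=8: θ=179.7° here. β=101.3, B=172. 8/2·(1 − cos(π·0.5890)) = 5.1033 → s = 26.1033

26.1033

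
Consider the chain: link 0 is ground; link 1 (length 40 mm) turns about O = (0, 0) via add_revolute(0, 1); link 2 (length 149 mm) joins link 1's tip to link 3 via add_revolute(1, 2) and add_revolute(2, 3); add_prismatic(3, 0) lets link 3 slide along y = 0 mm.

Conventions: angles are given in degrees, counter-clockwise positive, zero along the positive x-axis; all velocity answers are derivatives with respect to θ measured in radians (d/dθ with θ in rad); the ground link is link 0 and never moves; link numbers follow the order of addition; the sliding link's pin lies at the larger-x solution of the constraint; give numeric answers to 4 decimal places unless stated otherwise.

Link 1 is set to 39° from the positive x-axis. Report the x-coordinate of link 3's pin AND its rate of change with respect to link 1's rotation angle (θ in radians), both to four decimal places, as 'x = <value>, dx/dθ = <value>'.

geometry: r = 40 mm, L = 149 mm, e = 0 mm
crank pin P = (r cos θ, r sin θ) = (31.085838, 25.172816)
h = r sin θ − e = 25.172816 − 0 = 25.172816
x = r cos θ + √(L² − h²) = 31.085838 + 146.858195 = 177.944033
dx/dθ = −r sin θ − h·r cos θ/√(L² − h²) (θ in radians; h = 25.172816) = -30.501208

x = 177.9440, dx/dθ = -30.5012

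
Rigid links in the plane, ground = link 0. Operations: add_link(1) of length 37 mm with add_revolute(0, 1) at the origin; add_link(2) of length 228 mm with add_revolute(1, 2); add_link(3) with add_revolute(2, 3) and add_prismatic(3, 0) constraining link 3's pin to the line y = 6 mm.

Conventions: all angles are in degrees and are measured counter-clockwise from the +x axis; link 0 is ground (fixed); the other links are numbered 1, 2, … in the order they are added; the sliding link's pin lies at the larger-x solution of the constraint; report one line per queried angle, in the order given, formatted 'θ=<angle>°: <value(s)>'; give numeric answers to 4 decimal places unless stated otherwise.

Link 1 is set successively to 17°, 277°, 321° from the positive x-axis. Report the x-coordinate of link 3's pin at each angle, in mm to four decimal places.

geometry: r = 37 mm, L = 228 mm, e = 6 mm
θ=17°: crank pin P = (r cos θ, r sin θ) = (35.383276, 10.817753)
θ=17°: h = r sin θ − e = 10.817753 − 6 = 4.817753
θ=17°: x = r cos θ + √(L² − h²) = 35.383276 + 227.949094 = 263.332370
θ=277°: crank pin P = (r cos θ, r sin θ) = (4.509166, -36.724208)
θ=277°: h = r sin θ − e = -36.724208 − 6 = -42.724208
θ=277°: x = r cos θ + √(L² − h²) = 4.509166 + 223.961251 = 228.470417
θ=321°: crank pin P = (r cos θ, r sin θ) = (28.754401, -23.284854)
θ=321°: h = r sin θ − e = -23.284854 − 6 = -29.284854
θ=321°: x = r cos θ + √(L² − h²) = 28.754401 + 226.111471 = 254.865872

θ=17°: 263.3324
θ=277°: 228.4704
θ=321°: 254.8659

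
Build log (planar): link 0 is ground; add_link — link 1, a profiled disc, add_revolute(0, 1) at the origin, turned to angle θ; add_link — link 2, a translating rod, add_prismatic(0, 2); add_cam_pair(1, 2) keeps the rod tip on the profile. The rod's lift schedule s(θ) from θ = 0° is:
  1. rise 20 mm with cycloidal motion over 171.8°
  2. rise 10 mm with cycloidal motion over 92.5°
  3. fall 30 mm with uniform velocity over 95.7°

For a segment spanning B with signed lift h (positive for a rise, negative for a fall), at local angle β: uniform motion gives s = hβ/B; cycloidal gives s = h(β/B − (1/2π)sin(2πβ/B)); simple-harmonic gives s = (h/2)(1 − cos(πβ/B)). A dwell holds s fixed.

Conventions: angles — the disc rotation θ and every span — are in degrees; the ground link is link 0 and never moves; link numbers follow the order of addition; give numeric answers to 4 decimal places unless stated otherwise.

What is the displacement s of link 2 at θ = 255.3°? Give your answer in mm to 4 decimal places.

seg 1 [0°–171.8°] cycloidal, h=20: full span → s += 20 → s = 20.0000
seg 2 [171.8°–264.3°] cycloidal, h=10: θ=255.3° here. β=83.5, B=92.5. 10·(0.9027 − sin(2π·0.9027)/(2π)) = 9.9405 → s = 29.9405

29.9405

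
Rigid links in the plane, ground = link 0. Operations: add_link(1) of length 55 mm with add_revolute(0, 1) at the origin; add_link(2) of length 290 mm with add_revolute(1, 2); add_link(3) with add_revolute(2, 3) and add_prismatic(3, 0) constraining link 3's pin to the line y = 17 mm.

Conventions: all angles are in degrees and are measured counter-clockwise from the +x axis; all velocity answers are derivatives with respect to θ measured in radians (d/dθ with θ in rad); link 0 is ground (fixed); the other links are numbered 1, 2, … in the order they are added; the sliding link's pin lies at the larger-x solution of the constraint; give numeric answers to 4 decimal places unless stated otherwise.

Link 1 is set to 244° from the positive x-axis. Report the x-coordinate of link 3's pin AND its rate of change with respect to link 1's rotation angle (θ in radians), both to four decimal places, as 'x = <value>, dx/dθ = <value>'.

geometry: r = 55 mm, L = 290 mm, e = 17 mm
crank pin P = (r cos θ, r sin θ) = (-24.110413, -49.433673)
h = r sin θ − e = -49.433673 − 17 = -66.433673
x = r cos θ + √(L² − h²) = -24.110413 + 282.288092 = 258.177679
dx/dθ = −r sin θ − h·r cos θ/√(L² − h²) (θ in radians; h = -66.433673) = 43.759529

x = 258.1777, dx/dθ = 43.7595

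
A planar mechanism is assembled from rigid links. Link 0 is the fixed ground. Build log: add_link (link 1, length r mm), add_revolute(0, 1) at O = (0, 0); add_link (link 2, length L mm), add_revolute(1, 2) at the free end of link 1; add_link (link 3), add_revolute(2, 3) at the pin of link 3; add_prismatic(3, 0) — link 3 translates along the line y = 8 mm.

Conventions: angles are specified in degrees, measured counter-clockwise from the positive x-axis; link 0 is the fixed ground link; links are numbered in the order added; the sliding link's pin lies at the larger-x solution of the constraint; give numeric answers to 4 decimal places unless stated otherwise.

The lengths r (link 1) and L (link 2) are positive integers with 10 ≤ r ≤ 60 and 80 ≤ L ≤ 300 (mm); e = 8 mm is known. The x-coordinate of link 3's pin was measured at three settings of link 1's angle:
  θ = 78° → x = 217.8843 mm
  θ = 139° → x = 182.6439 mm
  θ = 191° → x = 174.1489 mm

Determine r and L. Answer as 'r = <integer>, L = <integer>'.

constraint per measurement: (x − r cos θ)² + (r sin θ − e)² = L²
subtracting the θ₁ and θ₂ equations cancels the r² and L² terms:
r = (x₁² − x₂²) / (2[(x₁cos θ₁ + e sin θ₁) − (x₂cos θ₂ + e sin θ₂)]) = 38.0000 → r = 38
L² = (x₁ − r cos θ₁)² + (r sin θ₁ − e)² = 44944.0018 → L = 212.0000 → L = 212
check at θ₃=191°: x = 174.1489 (printed 174.1489) ✓

r = 38, L = 212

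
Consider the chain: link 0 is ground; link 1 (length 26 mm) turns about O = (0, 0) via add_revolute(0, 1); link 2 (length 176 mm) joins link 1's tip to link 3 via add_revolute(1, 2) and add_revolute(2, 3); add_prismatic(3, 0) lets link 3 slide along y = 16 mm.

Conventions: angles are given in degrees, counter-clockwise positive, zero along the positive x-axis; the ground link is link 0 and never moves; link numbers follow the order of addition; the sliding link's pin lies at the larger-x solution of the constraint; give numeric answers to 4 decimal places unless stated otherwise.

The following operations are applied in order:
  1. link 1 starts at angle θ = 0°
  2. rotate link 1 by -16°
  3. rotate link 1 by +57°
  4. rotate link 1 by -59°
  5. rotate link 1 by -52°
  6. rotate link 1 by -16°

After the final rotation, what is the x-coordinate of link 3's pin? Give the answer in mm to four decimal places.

geometry: r = 26 mm, L = 176 mm, e = 16 mm; θ starts at 0°
rotate link 1 by -16°: θ ← 0° -16° = -16°
rotate link 1 by +57°: θ ← -16° +57° = 41°
rotate link 1 by -59°: θ ← 41° -59° = -18°
rotate link 1 by -52°: θ ← -18° -52° = -70°
rotate link 1 by -16°: θ ← -70° -16° = -86°
crank pin P = (r cos θ, r sin θ) = (1.813668, -25.936665)
h = r sin θ − e = -25.936665 − 16 = -41.936665
x = r cos θ + √(L² − h²) = 1.813668 + 170.930735 = 172.744403

172.7444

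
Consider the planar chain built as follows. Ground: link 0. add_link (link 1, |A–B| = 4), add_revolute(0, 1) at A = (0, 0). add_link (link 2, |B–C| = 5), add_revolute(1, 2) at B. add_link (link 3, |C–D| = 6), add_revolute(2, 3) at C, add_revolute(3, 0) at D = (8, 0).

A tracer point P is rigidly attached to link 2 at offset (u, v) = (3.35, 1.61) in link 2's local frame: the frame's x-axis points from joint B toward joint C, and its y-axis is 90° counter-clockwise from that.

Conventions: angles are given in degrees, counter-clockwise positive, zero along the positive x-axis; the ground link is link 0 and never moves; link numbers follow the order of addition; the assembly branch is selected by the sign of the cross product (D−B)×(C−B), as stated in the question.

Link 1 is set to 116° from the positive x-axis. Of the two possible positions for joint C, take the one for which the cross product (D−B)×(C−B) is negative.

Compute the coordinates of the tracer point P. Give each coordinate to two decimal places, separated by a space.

A=(0,0), D=(8.00,0)
B = A + 4.00·(cos116°, sin116°) = (-1.7535, 3.5952)
|BD| = 10.3950
circle(B,5.00) ∩ circle(D,6.00): a=4.6684, h=1.7906
  candidates: C₊=(3.2461,3.6606) cross=18.613; C₋=(2.0075,0.3005) cross=-18.613
  branch - wants cross < 0 → take C=(2.0075,0.3005) (cross=-18.613)
ex = (C−B)/|BC| = (0.7522,-0.6589); ey = (0.6589,0.7522)
P = B + 3.35·ex + 1.61·ey = (1.8273,2.5988)

1.83 2.60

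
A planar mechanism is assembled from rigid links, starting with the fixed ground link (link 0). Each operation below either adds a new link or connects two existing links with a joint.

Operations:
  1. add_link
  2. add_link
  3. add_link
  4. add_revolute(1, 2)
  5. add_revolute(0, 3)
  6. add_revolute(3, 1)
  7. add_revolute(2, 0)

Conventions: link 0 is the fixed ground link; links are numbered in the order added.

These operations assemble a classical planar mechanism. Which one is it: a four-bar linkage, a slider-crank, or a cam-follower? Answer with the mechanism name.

links: 4 (incl. ground); joints: 4 revolute, 0 prismatic, 0 higher (cam) pair, forming one closed loop
4 links in a single 4R loop → four-bar linkage

four-bar linkage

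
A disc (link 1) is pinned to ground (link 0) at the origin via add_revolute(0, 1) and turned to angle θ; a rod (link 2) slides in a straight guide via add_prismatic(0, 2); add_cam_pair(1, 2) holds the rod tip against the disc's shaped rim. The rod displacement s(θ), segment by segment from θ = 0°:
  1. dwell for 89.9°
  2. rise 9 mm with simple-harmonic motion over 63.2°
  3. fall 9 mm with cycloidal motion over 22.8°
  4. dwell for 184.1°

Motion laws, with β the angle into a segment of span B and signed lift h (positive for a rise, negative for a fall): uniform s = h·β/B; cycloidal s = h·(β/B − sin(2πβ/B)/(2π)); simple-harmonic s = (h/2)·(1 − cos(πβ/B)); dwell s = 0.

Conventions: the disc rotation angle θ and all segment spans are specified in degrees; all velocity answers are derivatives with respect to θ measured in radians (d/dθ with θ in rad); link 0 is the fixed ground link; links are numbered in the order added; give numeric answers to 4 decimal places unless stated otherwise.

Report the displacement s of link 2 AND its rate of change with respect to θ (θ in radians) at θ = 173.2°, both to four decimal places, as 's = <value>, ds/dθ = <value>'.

segment 1 (0° to 89.9°, dwell): s unchanged at 0.0000
segment 2 (89.9° to 153.1°, simple-harmonic, h = 9) is passed completely: s = 0.0000 + (9) = 9.0000
θ = 173.2° falls in segment 3 (153.1° to 175.9°, cycloidal, h = -9): β = 173.2 − 153.1 = 20.1°, B = 22.8°; Δs = -9·(0.8816 − sin(2π·0.8816)/(2π)) = -8.9043; s = 9.0000 − 8.9043 = 0.0957
velocity in seg [153.1°–175.9°] (cycloidal), θ in radians: β = 20.1° = 0.3508 rad, B = 22.8° = 0.3979 rad; ds/dθ = (h/B)(1 − cos(2πβ/B)) = ((-9)/0.3979)(1 − cos(2π·0.8816)) = -5.977068 mm/rad

s = 0.0957, ds/dθ = -5.9771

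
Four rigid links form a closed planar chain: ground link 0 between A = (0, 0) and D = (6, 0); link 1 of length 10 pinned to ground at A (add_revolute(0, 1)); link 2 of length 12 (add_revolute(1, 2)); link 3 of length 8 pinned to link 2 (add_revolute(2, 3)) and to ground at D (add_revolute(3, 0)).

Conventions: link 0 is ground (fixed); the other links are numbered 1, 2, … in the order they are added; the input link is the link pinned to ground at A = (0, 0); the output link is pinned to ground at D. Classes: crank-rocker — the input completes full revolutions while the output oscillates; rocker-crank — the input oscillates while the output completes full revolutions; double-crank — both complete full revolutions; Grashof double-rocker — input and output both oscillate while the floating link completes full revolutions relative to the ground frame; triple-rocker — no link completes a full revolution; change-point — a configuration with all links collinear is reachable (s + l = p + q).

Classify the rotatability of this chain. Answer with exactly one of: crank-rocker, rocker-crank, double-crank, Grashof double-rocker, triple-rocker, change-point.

lengths: ground=6, input=10, coupler=12, output=8
sorted: s=6 (shortest), l=12 (longest), p+q=18
s + l = 18 vs p + q = 18
s + l = p + q → change-point (collinear configuration reachable)

change-point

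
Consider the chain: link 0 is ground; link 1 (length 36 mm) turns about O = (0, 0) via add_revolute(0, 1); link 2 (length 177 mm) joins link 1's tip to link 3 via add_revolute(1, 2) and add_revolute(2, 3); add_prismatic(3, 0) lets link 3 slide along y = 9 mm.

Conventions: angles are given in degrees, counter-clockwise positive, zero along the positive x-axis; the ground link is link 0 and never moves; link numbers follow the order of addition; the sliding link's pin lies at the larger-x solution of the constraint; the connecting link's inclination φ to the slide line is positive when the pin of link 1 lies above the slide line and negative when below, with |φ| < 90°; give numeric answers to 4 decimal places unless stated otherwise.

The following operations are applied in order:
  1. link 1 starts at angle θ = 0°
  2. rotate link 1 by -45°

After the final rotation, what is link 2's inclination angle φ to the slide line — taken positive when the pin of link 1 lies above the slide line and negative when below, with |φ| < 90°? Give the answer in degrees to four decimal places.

geometry: r = 36 mm, L = 177 mm, e = 9 mm; θ starts at 0°
rotate link 1 by -45°: θ ← 0° -45° = -45°
h = r sin θ − e = -25.455844 − 9 = -34.455844
sin φ = h / L = -34.455844 / 177 = -0.19466579
φ = arcsin(-0.19466579) = -11.225200°

-11.2252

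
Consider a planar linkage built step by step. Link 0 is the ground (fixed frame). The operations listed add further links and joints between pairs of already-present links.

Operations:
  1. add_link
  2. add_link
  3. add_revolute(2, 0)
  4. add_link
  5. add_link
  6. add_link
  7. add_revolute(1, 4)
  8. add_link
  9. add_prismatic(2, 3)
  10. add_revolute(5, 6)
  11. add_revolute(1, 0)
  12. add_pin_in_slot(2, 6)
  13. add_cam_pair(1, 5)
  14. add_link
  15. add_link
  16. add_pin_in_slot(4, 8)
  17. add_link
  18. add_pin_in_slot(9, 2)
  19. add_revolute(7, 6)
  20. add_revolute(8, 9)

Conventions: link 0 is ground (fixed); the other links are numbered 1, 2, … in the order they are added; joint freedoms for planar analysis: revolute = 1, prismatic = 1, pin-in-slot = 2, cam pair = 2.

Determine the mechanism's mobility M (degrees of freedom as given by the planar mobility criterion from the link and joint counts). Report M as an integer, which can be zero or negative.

ground; <1,0,0>
#1 <2,0,0>
#2 <3,0,0>
R:2↔0 J1 <3,1,0>
#3 <4,1,0>
#4 <5,1,0>
#5 <6,1,0>
R:1↔4 J1 <6,2,0>
#6 <7,2,0>
P:2↔3 J1 <7,3,0>
R:5↔6 J1 <7,4,0>
R:1↔0 J1 <7,5,0>
PS:2↔6 J2 <7,5,1>
C:1↔5 J2 <7,5,2>
#7 <8,5,2>
#8 <9,5,2>
PS:4↔8 J2 <9,5,3>
#9 <10,5,3>
PS:9↔2 J2 <10,5,4>
R:7↔6 J1 <10,6,4>
R:8↔9 J1 <10,7,4>
3×9 − 2×7 − 1×4 = 9

M = 9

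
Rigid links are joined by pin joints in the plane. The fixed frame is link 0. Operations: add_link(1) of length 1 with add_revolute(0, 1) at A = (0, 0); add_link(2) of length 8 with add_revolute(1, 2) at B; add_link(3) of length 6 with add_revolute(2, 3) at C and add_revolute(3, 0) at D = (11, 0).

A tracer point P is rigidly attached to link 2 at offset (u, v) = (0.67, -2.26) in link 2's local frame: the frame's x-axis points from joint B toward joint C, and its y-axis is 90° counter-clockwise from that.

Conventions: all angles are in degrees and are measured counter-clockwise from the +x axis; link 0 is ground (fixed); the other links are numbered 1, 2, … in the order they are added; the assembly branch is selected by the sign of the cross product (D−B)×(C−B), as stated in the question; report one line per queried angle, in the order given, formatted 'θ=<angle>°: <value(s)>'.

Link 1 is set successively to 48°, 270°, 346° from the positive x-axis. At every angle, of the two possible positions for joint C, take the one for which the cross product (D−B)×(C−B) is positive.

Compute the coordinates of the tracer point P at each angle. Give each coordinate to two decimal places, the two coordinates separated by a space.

A=(0,0), D=(11.00,0)
θ=48°: B = A + 1.00·(cos48°, sin48°) = (0.6691, 0.7431)
θ=48°: |BD| = 10.3576
θ=48°: circle(B,8.00) ∩ circle(D,6.00): a=6.5305, h=4.6210
θ=48°:   candidates: C₊=(7.5143,4.8836) cross=47.862; C₋=(6.8512,-4.3345) cross=-47.862
θ=48°:   branch + wants cross > 0 → take C=(7.5143,4.8836) (cross=47.862)
θ=48°: ex = (C−B)/|BC| = (0.8556,0.5176); ey = (-0.5176,0.8556)
θ=48°: P = B + 0.67·ex + -2.26·ey = (2.4121,-0.8438)
θ=270°: B = A + 1.00·(cos270°, sin270°) = (-0.0000, -1.0000)
θ=270°: |BD| = 11.0454
θ=270°: circle(B,8.00) ∩ circle(D,6.00): a=6.7902, h=4.2301
θ=270°:   candidates: C₊=(6.3793,3.8274) cross=46.723; C₋=(7.1453,-4.5979) cross=-46.723
θ=270°:   branch + wants cross > 0 → take C=(6.3793,3.8274) (cross=46.723)
θ=270°: ex = (C−B)/|BC| = (0.7974,0.6034); ey = (-0.6034,0.7974)
θ=270°: P = B + 0.67·ex + -2.26·ey = (1.8980,-2.3979)
θ=346°: B = A + 1.00·(cos346°, sin346°) = (0.9703, -0.2419)
θ=346°: |BD| = 10.0326
θ=346°: circle(B,8.00) ∩ circle(D,6.00): a=6.4118, h=4.7843
θ=346°:   candidates: C₊=(7.2648,4.6956) cross=47.999; C₋=(7.4956,-4.8702) cross=-47.999
θ=346°:   branch + wants cross > 0 → take C=(7.2648,4.6956) (cross=47.999)
θ=346°: ex = (C−B)/|BC| = (0.7868,0.6172); ey = (-0.6172,0.7868)
θ=346°: P = B + 0.67·ex + -2.26·ey = (2.8923,-1.6066)

θ=48°: 2.41 -0.84
θ=270°: 1.90 -2.40
θ=346°: 2.89 -1.61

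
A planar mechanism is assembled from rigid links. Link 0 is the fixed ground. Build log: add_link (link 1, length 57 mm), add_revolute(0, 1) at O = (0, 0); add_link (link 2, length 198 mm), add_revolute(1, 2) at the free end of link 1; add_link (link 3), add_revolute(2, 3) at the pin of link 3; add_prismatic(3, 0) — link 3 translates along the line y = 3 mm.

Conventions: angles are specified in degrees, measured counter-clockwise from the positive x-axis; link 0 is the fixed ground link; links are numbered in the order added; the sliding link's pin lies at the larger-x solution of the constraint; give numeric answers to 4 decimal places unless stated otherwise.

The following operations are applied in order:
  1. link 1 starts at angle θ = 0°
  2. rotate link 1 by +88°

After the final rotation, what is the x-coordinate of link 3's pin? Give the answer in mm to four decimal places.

geometry: r = 57 mm, L = 198 mm, e = 3 mm; θ starts at 0°
rotate link 1 by +88°: θ ← 0° +88° = 88°
crank pin P = (r cos θ, r sin θ) = (1.989271, 56.965277)
h = r sin θ − e = 56.965277 − 3 = 53.965277
x = r cos θ + √(L² − h²) = 1.989271 + 190.503934 = 192.493205

192.4932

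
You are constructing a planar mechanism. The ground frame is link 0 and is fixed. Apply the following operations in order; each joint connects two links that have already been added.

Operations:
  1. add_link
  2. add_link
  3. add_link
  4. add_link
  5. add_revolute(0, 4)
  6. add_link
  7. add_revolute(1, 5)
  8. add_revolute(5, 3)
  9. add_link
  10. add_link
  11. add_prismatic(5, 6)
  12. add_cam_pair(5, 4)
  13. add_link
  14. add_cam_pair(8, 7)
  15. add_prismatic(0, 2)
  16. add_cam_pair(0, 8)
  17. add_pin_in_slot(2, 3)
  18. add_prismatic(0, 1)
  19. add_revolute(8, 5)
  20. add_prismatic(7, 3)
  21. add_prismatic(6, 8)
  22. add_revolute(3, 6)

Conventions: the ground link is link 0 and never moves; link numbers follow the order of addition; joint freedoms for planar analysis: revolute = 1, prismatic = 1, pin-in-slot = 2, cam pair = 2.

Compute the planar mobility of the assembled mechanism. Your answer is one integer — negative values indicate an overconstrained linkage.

L=1 J1=0 J2=0
add link → L=2 J1=0 J2=0
add link → L=3 J1=0 J2=0
add link → L=4 J1=0 J2=0
add link → L=5 J1=0 J2=0
R@0,4 dof=1 J1 → L=5 J1=1 J2=0
add link → L=6 J1=1 J2=0
R@1,5 dof=1 J1 → L=6 J1=2 J2=0
R@5,3 dof=1 J1 → L=6 J1=3 J2=0
add link → L=7 J1=3 J2=0
add link → L=8 J1=3 J2=0
P@5,6 dof=1 J1 → L=8 J1=4 J2=0
C@5,4 dof=2 J2 → L=8 J1=4 J2=1
add link → L=9 J1=4 J2=1
C@8,7 dof=2 J2 → L=9 J1=4 J2=2
P@0,2 dof=1 J1 → L=9 J1=5 J2=2
C@0,8 dof=2 J2 → L=9 J1=5 J2=3
PS@2,3 dof=2 J2 → L=9 J1=5 J2=4
P@0,1 dof=1 J1 → L=9 J1=6 J2=4
R@8,5 dof=1 J1 → L=9 J1=7 J2=4
P@7,3 dof=1 J1 → L=9 J1=8 J2=4
P@6,8 dof=1 J1 → L=9 J1=9 J2=4
R@3,6 dof=1 J1 → L=9 J1=10 J2=4
M=3(L−1)−2J1−J2=3·8−2·10−4=0

M = 0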